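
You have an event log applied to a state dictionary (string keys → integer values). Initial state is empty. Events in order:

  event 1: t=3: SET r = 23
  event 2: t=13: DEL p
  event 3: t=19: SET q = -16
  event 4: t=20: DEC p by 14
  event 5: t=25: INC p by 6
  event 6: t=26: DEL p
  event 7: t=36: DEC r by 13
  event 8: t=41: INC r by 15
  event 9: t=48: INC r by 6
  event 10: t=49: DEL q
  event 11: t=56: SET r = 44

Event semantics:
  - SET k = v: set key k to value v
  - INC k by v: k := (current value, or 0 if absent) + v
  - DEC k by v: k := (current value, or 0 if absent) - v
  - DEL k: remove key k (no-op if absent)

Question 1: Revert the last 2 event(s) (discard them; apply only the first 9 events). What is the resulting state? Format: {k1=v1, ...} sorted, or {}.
Keep first 9 events (discard last 2):
  after event 1 (t=3: SET r = 23): {r=23}
  after event 2 (t=13: DEL p): {r=23}
  after event 3 (t=19: SET q = -16): {q=-16, r=23}
  after event 4 (t=20: DEC p by 14): {p=-14, q=-16, r=23}
  after event 5 (t=25: INC p by 6): {p=-8, q=-16, r=23}
  after event 6 (t=26: DEL p): {q=-16, r=23}
  after event 7 (t=36: DEC r by 13): {q=-16, r=10}
  after event 8 (t=41: INC r by 15): {q=-16, r=25}
  after event 9 (t=48: INC r by 6): {q=-16, r=31}

Answer: {q=-16, r=31}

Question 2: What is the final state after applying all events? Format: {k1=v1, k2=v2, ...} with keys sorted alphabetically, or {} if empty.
  after event 1 (t=3: SET r = 23): {r=23}
  after event 2 (t=13: DEL p): {r=23}
  after event 3 (t=19: SET q = -16): {q=-16, r=23}
  after event 4 (t=20: DEC p by 14): {p=-14, q=-16, r=23}
  after event 5 (t=25: INC p by 6): {p=-8, q=-16, r=23}
  after event 6 (t=26: DEL p): {q=-16, r=23}
  after event 7 (t=36: DEC r by 13): {q=-16, r=10}
  after event 8 (t=41: INC r by 15): {q=-16, r=25}
  after event 9 (t=48: INC r by 6): {q=-16, r=31}
  after event 10 (t=49: DEL q): {r=31}
  after event 11 (t=56: SET r = 44): {r=44}

Answer: {r=44}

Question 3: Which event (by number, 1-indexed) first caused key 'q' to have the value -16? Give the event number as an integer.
Answer: 3

Derivation:
Looking for first event where q becomes -16:
  event 3: q (absent) -> -16  <-- first match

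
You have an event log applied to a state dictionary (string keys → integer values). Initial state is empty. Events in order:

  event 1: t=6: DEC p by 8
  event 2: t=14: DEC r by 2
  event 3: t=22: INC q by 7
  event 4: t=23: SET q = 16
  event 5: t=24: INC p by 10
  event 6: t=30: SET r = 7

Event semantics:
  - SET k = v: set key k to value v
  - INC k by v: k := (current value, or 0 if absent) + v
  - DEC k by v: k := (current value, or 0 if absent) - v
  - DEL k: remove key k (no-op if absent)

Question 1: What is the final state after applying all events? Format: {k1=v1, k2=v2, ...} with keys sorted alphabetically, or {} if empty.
  after event 1 (t=6: DEC p by 8): {p=-8}
  after event 2 (t=14: DEC r by 2): {p=-8, r=-2}
  after event 3 (t=22: INC q by 7): {p=-8, q=7, r=-2}
  after event 4 (t=23: SET q = 16): {p=-8, q=16, r=-2}
  after event 5 (t=24: INC p by 10): {p=2, q=16, r=-2}
  after event 6 (t=30: SET r = 7): {p=2, q=16, r=7}

Answer: {p=2, q=16, r=7}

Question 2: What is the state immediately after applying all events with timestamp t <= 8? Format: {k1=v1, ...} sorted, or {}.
Answer: {p=-8}

Derivation:
Apply events with t <= 8 (1 events):
  after event 1 (t=6: DEC p by 8): {p=-8}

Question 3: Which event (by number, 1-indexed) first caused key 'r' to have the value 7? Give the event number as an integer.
Looking for first event where r becomes 7:
  event 2: r = -2
  event 3: r = -2
  event 4: r = -2
  event 5: r = -2
  event 6: r -2 -> 7  <-- first match

Answer: 6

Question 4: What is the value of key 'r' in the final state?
Answer: 7

Derivation:
Track key 'r' through all 6 events:
  event 1 (t=6: DEC p by 8): r unchanged
  event 2 (t=14: DEC r by 2): r (absent) -> -2
  event 3 (t=22: INC q by 7): r unchanged
  event 4 (t=23: SET q = 16): r unchanged
  event 5 (t=24: INC p by 10): r unchanged
  event 6 (t=30: SET r = 7): r -2 -> 7
Final: r = 7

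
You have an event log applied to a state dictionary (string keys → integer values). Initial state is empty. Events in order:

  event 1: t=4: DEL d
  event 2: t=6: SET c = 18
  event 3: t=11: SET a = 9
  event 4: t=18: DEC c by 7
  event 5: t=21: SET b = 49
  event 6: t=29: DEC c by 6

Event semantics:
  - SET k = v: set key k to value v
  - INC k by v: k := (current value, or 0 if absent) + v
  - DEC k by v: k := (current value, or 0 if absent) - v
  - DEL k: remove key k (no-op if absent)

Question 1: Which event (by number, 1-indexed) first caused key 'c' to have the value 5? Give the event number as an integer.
Answer: 6

Derivation:
Looking for first event where c becomes 5:
  event 2: c = 18
  event 3: c = 18
  event 4: c = 11
  event 5: c = 11
  event 6: c 11 -> 5  <-- first match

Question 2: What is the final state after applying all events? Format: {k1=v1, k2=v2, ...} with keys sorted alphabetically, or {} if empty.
Answer: {a=9, b=49, c=5}

Derivation:
  after event 1 (t=4: DEL d): {}
  after event 2 (t=6: SET c = 18): {c=18}
  after event 3 (t=11: SET a = 9): {a=9, c=18}
  after event 4 (t=18: DEC c by 7): {a=9, c=11}
  after event 5 (t=21: SET b = 49): {a=9, b=49, c=11}
  after event 6 (t=29: DEC c by 6): {a=9, b=49, c=5}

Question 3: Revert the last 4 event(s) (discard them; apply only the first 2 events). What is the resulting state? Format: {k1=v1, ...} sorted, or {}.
Answer: {c=18}

Derivation:
Keep first 2 events (discard last 4):
  after event 1 (t=4: DEL d): {}
  after event 2 (t=6: SET c = 18): {c=18}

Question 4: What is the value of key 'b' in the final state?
Track key 'b' through all 6 events:
  event 1 (t=4: DEL d): b unchanged
  event 2 (t=6: SET c = 18): b unchanged
  event 3 (t=11: SET a = 9): b unchanged
  event 4 (t=18: DEC c by 7): b unchanged
  event 5 (t=21: SET b = 49): b (absent) -> 49
  event 6 (t=29: DEC c by 6): b unchanged
Final: b = 49

Answer: 49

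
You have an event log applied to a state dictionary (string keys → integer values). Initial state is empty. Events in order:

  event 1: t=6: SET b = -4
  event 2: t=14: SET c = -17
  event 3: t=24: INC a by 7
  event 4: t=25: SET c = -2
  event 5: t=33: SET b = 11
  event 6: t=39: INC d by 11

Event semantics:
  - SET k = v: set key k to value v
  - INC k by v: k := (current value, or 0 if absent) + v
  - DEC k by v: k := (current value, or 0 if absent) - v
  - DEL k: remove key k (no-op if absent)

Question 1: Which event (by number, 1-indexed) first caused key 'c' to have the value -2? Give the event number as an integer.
Answer: 4

Derivation:
Looking for first event where c becomes -2:
  event 2: c = -17
  event 3: c = -17
  event 4: c -17 -> -2  <-- first match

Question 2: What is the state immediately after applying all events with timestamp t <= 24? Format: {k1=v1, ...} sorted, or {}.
Apply events with t <= 24 (3 events):
  after event 1 (t=6: SET b = -4): {b=-4}
  after event 2 (t=14: SET c = -17): {b=-4, c=-17}
  after event 3 (t=24: INC a by 7): {a=7, b=-4, c=-17}

Answer: {a=7, b=-4, c=-17}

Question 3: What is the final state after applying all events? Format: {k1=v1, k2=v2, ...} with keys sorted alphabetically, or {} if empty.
Answer: {a=7, b=11, c=-2, d=11}

Derivation:
  after event 1 (t=6: SET b = -4): {b=-4}
  after event 2 (t=14: SET c = -17): {b=-4, c=-17}
  after event 3 (t=24: INC a by 7): {a=7, b=-4, c=-17}
  after event 4 (t=25: SET c = -2): {a=7, b=-4, c=-2}
  after event 5 (t=33: SET b = 11): {a=7, b=11, c=-2}
  after event 6 (t=39: INC d by 11): {a=7, b=11, c=-2, d=11}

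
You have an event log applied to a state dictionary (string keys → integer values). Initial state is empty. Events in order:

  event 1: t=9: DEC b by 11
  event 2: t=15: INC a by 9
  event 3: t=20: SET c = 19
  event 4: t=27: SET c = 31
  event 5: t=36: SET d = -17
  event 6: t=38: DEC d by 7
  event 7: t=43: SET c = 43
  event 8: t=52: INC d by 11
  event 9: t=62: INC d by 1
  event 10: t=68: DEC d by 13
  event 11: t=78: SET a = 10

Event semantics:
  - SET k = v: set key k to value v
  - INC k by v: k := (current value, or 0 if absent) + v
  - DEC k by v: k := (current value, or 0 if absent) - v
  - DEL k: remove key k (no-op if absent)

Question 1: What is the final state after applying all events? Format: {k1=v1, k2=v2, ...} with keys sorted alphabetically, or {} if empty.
  after event 1 (t=9: DEC b by 11): {b=-11}
  after event 2 (t=15: INC a by 9): {a=9, b=-11}
  after event 3 (t=20: SET c = 19): {a=9, b=-11, c=19}
  after event 4 (t=27: SET c = 31): {a=9, b=-11, c=31}
  after event 5 (t=36: SET d = -17): {a=9, b=-11, c=31, d=-17}
  after event 6 (t=38: DEC d by 7): {a=9, b=-11, c=31, d=-24}
  after event 7 (t=43: SET c = 43): {a=9, b=-11, c=43, d=-24}
  after event 8 (t=52: INC d by 11): {a=9, b=-11, c=43, d=-13}
  after event 9 (t=62: INC d by 1): {a=9, b=-11, c=43, d=-12}
  after event 10 (t=68: DEC d by 13): {a=9, b=-11, c=43, d=-25}
  after event 11 (t=78: SET a = 10): {a=10, b=-11, c=43, d=-25}

Answer: {a=10, b=-11, c=43, d=-25}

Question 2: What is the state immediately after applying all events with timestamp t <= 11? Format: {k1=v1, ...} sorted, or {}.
Answer: {b=-11}

Derivation:
Apply events with t <= 11 (1 events):
  after event 1 (t=9: DEC b by 11): {b=-11}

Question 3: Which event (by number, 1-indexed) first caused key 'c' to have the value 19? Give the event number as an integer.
Answer: 3

Derivation:
Looking for first event where c becomes 19:
  event 3: c (absent) -> 19  <-- first match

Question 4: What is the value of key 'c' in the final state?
Track key 'c' through all 11 events:
  event 1 (t=9: DEC b by 11): c unchanged
  event 2 (t=15: INC a by 9): c unchanged
  event 3 (t=20: SET c = 19): c (absent) -> 19
  event 4 (t=27: SET c = 31): c 19 -> 31
  event 5 (t=36: SET d = -17): c unchanged
  event 6 (t=38: DEC d by 7): c unchanged
  event 7 (t=43: SET c = 43): c 31 -> 43
  event 8 (t=52: INC d by 11): c unchanged
  event 9 (t=62: INC d by 1): c unchanged
  event 10 (t=68: DEC d by 13): c unchanged
  event 11 (t=78: SET a = 10): c unchanged
Final: c = 43

Answer: 43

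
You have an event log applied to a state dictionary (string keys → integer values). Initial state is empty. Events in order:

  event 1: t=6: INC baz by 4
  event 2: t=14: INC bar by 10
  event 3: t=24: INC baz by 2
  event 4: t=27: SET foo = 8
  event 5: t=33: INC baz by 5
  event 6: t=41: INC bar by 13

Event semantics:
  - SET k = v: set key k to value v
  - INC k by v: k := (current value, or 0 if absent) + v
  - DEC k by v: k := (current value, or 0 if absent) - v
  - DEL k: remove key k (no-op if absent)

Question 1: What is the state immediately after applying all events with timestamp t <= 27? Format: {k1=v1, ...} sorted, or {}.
Answer: {bar=10, baz=6, foo=8}

Derivation:
Apply events with t <= 27 (4 events):
  after event 1 (t=6: INC baz by 4): {baz=4}
  after event 2 (t=14: INC bar by 10): {bar=10, baz=4}
  after event 3 (t=24: INC baz by 2): {bar=10, baz=6}
  after event 4 (t=27: SET foo = 8): {bar=10, baz=6, foo=8}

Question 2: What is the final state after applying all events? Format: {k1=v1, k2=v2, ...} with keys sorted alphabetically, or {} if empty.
  after event 1 (t=6: INC baz by 4): {baz=4}
  after event 2 (t=14: INC bar by 10): {bar=10, baz=4}
  after event 3 (t=24: INC baz by 2): {bar=10, baz=6}
  after event 4 (t=27: SET foo = 8): {bar=10, baz=6, foo=8}
  after event 5 (t=33: INC baz by 5): {bar=10, baz=11, foo=8}
  after event 6 (t=41: INC bar by 13): {bar=23, baz=11, foo=8}

Answer: {bar=23, baz=11, foo=8}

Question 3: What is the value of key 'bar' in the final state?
Answer: 23

Derivation:
Track key 'bar' through all 6 events:
  event 1 (t=6: INC baz by 4): bar unchanged
  event 2 (t=14: INC bar by 10): bar (absent) -> 10
  event 3 (t=24: INC baz by 2): bar unchanged
  event 4 (t=27: SET foo = 8): bar unchanged
  event 5 (t=33: INC baz by 5): bar unchanged
  event 6 (t=41: INC bar by 13): bar 10 -> 23
Final: bar = 23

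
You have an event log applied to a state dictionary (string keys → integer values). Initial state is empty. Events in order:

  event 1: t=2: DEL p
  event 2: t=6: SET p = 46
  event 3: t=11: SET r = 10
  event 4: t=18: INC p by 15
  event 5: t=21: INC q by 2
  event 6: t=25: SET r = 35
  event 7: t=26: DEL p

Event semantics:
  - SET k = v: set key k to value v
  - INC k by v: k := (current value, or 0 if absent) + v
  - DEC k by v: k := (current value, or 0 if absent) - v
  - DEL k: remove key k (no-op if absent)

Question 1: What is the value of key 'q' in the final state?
Track key 'q' through all 7 events:
  event 1 (t=2: DEL p): q unchanged
  event 2 (t=6: SET p = 46): q unchanged
  event 3 (t=11: SET r = 10): q unchanged
  event 4 (t=18: INC p by 15): q unchanged
  event 5 (t=21: INC q by 2): q (absent) -> 2
  event 6 (t=25: SET r = 35): q unchanged
  event 7 (t=26: DEL p): q unchanged
Final: q = 2

Answer: 2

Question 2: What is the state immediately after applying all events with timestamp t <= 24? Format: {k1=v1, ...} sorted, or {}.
Apply events with t <= 24 (5 events):
  after event 1 (t=2: DEL p): {}
  after event 2 (t=6: SET p = 46): {p=46}
  after event 3 (t=11: SET r = 10): {p=46, r=10}
  after event 4 (t=18: INC p by 15): {p=61, r=10}
  after event 5 (t=21: INC q by 2): {p=61, q=2, r=10}

Answer: {p=61, q=2, r=10}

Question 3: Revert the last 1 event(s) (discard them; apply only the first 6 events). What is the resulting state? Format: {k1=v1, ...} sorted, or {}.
Keep first 6 events (discard last 1):
  after event 1 (t=2: DEL p): {}
  after event 2 (t=6: SET p = 46): {p=46}
  after event 3 (t=11: SET r = 10): {p=46, r=10}
  after event 4 (t=18: INC p by 15): {p=61, r=10}
  after event 5 (t=21: INC q by 2): {p=61, q=2, r=10}
  after event 6 (t=25: SET r = 35): {p=61, q=2, r=35}

Answer: {p=61, q=2, r=35}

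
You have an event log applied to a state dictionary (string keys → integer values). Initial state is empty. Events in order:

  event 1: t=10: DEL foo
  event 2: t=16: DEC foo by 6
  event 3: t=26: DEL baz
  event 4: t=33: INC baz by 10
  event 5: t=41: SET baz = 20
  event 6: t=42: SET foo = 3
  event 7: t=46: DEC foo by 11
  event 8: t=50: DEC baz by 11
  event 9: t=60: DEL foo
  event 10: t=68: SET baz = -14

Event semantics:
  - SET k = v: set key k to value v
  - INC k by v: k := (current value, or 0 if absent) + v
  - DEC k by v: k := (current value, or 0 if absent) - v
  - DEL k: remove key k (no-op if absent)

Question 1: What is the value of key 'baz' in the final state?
Answer: -14

Derivation:
Track key 'baz' through all 10 events:
  event 1 (t=10: DEL foo): baz unchanged
  event 2 (t=16: DEC foo by 6): baz unchanged
  event 3 (t=26: DEL baz): baz (absent) -> (absent)
  event 4 (t=33: INC baz by 10): baz (absent) -> 10
  event 5 (t=41: SET baz = 20): baz 10 -> 20
  event 6 (t=42: SET foo = 3): baz unchanged
  event 7 (t=46: DEC foo by 11): baz unchanged
  event 8 (t=50: DEC baz by 11): baz 20 -> 9
  event 9 (t=60: DEL foo): baz unchanged
  event 10 (t=68: SET baz = -14): baz 9 -> -14
Final: baz = -14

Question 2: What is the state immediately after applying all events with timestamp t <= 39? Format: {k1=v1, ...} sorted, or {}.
Answer: {baz=10, foo=-6}

Derivation:
Apply events with t <= 39 (4 events):
  after event 1 (t=10: DEL foo): {}
  after event 2 (t=16: DEC foo by 6): {foo=-6}
  after event 3 (t=26: DEL baz): {foo=-6}
  after event 4 (t=33: INC baz by 10): {baz=10, foo=-6}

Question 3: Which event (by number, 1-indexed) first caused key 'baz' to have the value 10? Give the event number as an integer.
Answer: 4

Derivation:
Looking for first event where baz becomes 10:
  event 4: baz (absent) -> 10  <-- first match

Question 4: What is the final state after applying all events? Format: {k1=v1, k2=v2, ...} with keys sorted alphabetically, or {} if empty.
Answer: {baz=-14}

Derivation:
  after event 1 (t=10: DEL foo): {}
  after event 2 (t=16: DEC foo by 6): {foo=-6}
  after event 3 (t=26: DEL baz): {foo=-6}
  after event 4 (t=33: INC baz by 10): {baz=10, foo=-6}
  after event 5 (t=41: SET baz = 20): {baz=20, foo=-6}
  after event 6 (t=42: SET foo = 3): {baz=20, foo=3}
  after event 7 (t=46: DEC foo by 11): {baz=20, foo=-8}
  after event 8 (t=50: DEC baz by 11): {baz=9, foo=-8}
  after event 9 (t=60: DEL foo): {baz=9}
  after event 10 (t=68: SET baz = -14): {baz=-14}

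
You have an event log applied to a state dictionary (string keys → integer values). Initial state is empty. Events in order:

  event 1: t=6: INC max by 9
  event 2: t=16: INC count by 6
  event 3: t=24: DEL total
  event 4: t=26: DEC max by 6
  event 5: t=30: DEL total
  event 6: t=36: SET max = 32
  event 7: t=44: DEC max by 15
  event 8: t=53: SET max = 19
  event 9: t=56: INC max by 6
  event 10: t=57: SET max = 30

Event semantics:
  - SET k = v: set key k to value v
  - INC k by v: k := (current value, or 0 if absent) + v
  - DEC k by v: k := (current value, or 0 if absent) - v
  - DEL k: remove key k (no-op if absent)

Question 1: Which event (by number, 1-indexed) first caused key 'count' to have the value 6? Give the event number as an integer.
Looking for first event where count becomes 6:
  event 2: count (absent) -> 6  <-- first match

Answer: 2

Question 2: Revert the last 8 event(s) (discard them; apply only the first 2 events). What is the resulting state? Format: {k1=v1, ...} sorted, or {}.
Keep first 2 events (discard last 8):
  after event 1 (t=6: INC max by 9): {max=9}
  after event 2 (t=16: INC count by 6): {count=6, max=9}

Answer: {count=6, max=9}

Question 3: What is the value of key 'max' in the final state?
Answer: 30

Derivation:
Track key 'max' through all 10 events:
  event 1 (t=6: INC max by 9): max (absent) -> 9
  event 2 (t=16: INC count by 6): max unchanged
  event 3 (t=24: DEL total): max unchanged
  event 4 (t=26: DEC max by 6): max 9 -> 3
  event 5 (t=30: DEL total): max unchanged
  event 6 (t=36: SET max = 32): max 3 -> 32
  event 7 (t=44: DEC max by 15): max 32 -> 17
  event 8 (t=53: SET max = 19): max 17 -> 19
  event 9 (t=56: INC max by 6): max 19 -> 25
  event 10 (t=57: SET max = 30): max 25 -> 30
Final: max = 30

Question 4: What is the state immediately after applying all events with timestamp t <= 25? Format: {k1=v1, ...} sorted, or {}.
Answer: {count=6, max=9}

Derivation:
Apply events with t <= 25 (3 events):
  after event 1 (t=6: INC max by 9): {max=9}
  after event 2 (t=16: INC count by 6): {count=6, max=9}
  after event 3 (t=24: DEL total): {count=6, max=9}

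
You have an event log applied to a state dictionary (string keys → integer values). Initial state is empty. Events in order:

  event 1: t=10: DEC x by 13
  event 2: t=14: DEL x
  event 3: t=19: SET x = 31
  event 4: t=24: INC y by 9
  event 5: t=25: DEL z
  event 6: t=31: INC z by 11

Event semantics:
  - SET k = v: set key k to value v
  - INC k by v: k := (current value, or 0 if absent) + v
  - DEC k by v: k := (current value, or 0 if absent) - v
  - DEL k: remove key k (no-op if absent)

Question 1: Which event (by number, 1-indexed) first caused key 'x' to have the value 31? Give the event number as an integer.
Looking for first event where x becomes 31:
  event 1: x = -13
  event 2: x = (absent)
  event 3: x (absent) -> 31  <-- first match

Answer: 3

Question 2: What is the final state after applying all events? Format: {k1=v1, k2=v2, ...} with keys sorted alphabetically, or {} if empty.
Answer: {x=31, y=9, z=11}

Derivation:
  after event 1 (t=10: DEC x by 13): {x=-13}
  after event 2 (t=14: DEL x): {}
  after event 3 (t=19: SET x = 31): {x=31}
  after event 4 (t=24: INC y by 9): {x=31, y=9}
  after event 5 (t=25: DEL z): {x=31, y=9}
  after event 6 (t=31: INC z by 11): {x=31, y=9, z=11}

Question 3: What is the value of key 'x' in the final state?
Track key 'x' through all 6 events:
  event 1 (t=10: DEC x by 13): x (absent) -> -13
  event 2 (t=14: DEL x): x -13 -> (absent)
  event 3 (t=19: SET x = 31): x (absent) -> 31
  event 4 (t=24: INC y by 9): x unchanged
  event 5 (t=25: DEL z): x unchanged
  event 6 (t=31: INC z by 11): x unchanged
Final: x = 31

Answer: 31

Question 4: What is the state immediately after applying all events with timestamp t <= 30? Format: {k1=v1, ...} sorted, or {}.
Answer: {x=31, y=9}

Derivation:
Apply events with t <= 30 (5 events):
  after event 1 (t=10: DEC x by 13): {x=-13}
  after event 2 (t=14: DEL x): {}
  after event 3 (t=19: SET x = 31): {x=31}
  after event 4 (t=24: INC y by 9): {x=31, y=9}
  after event 5 (t=25: DEL z): {x=31, y=9}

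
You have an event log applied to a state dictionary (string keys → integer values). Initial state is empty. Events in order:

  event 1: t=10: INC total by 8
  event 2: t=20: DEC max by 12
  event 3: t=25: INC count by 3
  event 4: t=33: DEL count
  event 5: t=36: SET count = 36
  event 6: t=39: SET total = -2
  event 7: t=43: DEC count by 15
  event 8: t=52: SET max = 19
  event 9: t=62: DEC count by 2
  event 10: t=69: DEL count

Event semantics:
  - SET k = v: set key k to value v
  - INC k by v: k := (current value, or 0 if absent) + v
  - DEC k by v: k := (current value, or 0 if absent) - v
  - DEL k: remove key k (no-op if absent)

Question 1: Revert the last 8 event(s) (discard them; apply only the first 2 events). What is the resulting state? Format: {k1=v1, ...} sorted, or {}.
Answer: {max=-12, total=8}

Derivation:
Keep first 2 events (discard last 8):
  after event 1 (t=10: INC total by 8): {total=8}
  after event 2 (t=20: DEC max by 12): {max=-12, total=8}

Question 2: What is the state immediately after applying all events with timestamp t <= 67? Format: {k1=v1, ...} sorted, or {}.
Answer: {count=19, max=19, total=-2}

Derivation:
Apply events with t <= 67 (9 events):
  after event 1 (t=10: INC total by 8): {total=8}
  after event 2 (t=20: DEC max by 12): {max=-12, total=8}
  after event 3 (t=25: INC count by 3): {count=3, max=-12, total=8}
  after event 4 (t=33: DEL count): {max=-12, total=8}
  after event 5 (t=36: SET count = 36): {count=36, max=-12, total=8}
  after event 6 (t=39: SET total = -2): {count=36, max=-12, total=-2}
  after event 7 (t=43: DEC count by 15): {count=21, max=-12, total=-2}
  after event 8 (t=52: SET max = 19): {count=21, max=19, total=-2}
  after event 9 (t=62: DEC count by 2): {count=19, max=19, total=-2}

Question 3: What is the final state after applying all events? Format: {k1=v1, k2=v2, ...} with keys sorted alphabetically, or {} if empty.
Answer: {max=19, total=-2}

Derivation:
  after event 1 (t=10: INC total by 8): {total=8}
  after event 2 (t=20: DEC max by 12): {max=-12, total=8}
  after event 3 (t=25: INC count by 3): {count=3, max=-12, total=8}
  after event 4 (t=33: DEL count): {max=-12, total=8}
  after event 5 (t=36: SET count = 36): {count=36, max=-12, total=8}
  after event 6 (t=39: SET total = -2): {count=36, max=-12, total=-2}
  after event 7 (t=43: DEC count by 15): {count=21, max=-12, total=-2}
  after event 8 (t=52: SET max = 19): {count=21, max=19, total=-2}
  after event 9 (t=62: DEC count by 2): {count=19, max=19, total=-2}
  after event 10 (t=69: DEL count): {max=19, total=-2}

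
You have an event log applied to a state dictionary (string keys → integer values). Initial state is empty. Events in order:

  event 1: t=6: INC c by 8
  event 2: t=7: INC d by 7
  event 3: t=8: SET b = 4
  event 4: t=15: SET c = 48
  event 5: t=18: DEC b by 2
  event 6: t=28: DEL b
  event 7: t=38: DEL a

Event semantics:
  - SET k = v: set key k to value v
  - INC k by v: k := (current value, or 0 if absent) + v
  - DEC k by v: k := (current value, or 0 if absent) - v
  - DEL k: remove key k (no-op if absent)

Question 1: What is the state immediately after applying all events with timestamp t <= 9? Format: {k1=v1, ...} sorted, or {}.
Apply events with t <= 9 (3 events):
  after event 1 (t=6: INC c by 8): {c=8}
  after event 2 (t=7: INC d by 7): {c=8, d=7}
  after event 3 (t=8: SET b = 4): {b=4, c=8, d=7}

Answer: {b=4, c=8, d=7}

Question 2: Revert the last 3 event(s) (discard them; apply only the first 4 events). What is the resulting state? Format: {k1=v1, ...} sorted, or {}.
Answer: {b=4, c=48, d=7}

Derivation:
Keep first 4 events (discard last 3):
  after event 1 (t=6: INC c by 8): {c=8}
  after event 2 (t=7: INC d by 7): {c=8, d=7}
  after event 3 (t=8: SET b = 4): {b=4, c=8, d=7}
  after event 4 (t=15: SET c = 48): {b=4, c=48, d=7}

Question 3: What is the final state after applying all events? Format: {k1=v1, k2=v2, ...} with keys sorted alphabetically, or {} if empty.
  after event 1 (t=6: INC c by 8): {c=8}
  after event 2 (t=7: INC d by 7): {c=8, d=7}
  after event 3 (t=8: SET b = 4): {b=4, c=8, d=7}
  after event 4 (t=15: SET c = 48): {b=4, c=48, d=7}
  after event 5 (t=18: DEC b by 2): {b=2, c=48, d=7}
  after event 6 (t=28: DEL b): {c=48, d=7}
  after event 7 (t=38: DEL a): {c=48, d=7}

Answer: {c=48, d=7}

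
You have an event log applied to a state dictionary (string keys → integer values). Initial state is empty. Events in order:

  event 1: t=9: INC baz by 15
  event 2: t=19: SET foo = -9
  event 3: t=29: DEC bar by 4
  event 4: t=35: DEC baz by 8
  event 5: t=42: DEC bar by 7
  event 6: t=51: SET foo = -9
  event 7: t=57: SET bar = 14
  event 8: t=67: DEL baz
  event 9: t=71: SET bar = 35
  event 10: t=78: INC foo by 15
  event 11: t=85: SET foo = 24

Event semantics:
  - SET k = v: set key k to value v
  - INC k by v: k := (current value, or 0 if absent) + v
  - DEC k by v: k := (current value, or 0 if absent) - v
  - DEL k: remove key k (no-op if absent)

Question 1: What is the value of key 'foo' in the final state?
Track key 'foo' through all 11 events:
  event 1 (t=9: INC baz by 15): foo unchanged
  event 2 (t=19: SET foo = -9): foo (absent) -> -9
  event 3 (t=29: DEC bar by 4): foo unchanged
  event 4 (t=35: DEC baz by 8): foo unchanged
  event 5 (t=42: DEC bar by 7): foo unchanged
  event 6 (t=51: SET foo = -9): foo -9 -> -9
  event 7 (t=57: SET bar = 14): foo unchanged
  event 8 (t=67: DEL baz): foo unchanged
  event 9 (t=71: SET bar = 35): foo unchanged
  event 10 (t=78: INC foo by 15): foo -9 -> 6
  event 11 (t=85: SET foo = 24): foo 6 -> 24
Final: foo = 24

Answer: 24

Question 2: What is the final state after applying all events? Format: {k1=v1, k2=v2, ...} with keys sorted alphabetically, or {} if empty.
Answer: {bar=35, foo=24}

Derivation:
  after event 1 (t=9: INC baz by 15): {baz=15}
  after event 2 (t=19: SET foo = -9): {baz=15, foo=-9}
  after event 3 (t=29: DEC bar by 4): {bar=-4, baz=15, foo=-9}
  after event 4 (t=35: DEC baz by 8): {bar=-4, baz=7, foo=-9}
  after event 5 (t=42: DEC bar by 7): {bar=-11, baz=7, foo=-9}
  after event 6 (t=51: SET foo = -9): {bar=-11, baz=7, foo=-9}
  after event 7 (t=57: SET bar = 14): {bar=14, baz=7, foo=-9}
  after event 8 (t=67: DEL baz): {bar=14, foo=-9}
  after event 9 (t=71: SET bar = 35): {bar=35, foo=-9}
  after event 10 (t=78: INC foo by 15): {bar=35, foo=6}
  after event 11 (t=85: SET foo = 24): {bar=35, foo=24}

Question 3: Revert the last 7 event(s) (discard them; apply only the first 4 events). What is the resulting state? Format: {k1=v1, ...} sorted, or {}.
Keep first 4 events (discard last 7):
  after event 1 (t=9: INC baz by 15): {baz=15}
  after event 2 (t=19: SET foo = -9): {baz=15, foo=-9}
  after event 3 (t=29: DEC bar by 4): {bar=-4, baz=15, foo=-9}
  after event 4 (t=35: DEC baz by 8): {bar=-4, baz=7, foo=-9}

Answer: {bar=-4, baz=7, foo=-9}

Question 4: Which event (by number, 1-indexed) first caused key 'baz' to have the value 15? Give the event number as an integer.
Looking for first event where baz becomes 15:
  event 1: baz (absent) -> 15  <-- first match

Answer: 1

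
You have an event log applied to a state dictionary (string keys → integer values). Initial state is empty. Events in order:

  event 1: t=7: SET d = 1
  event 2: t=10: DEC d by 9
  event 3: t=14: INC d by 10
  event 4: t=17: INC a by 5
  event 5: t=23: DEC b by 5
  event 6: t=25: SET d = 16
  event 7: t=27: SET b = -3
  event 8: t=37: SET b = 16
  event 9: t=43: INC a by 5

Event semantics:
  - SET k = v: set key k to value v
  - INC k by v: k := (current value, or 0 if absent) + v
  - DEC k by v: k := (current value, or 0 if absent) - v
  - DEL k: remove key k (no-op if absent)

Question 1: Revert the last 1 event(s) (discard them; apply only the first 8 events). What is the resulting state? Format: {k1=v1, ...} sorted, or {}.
Answer: {a=5, b=16, d=16}

Derivation:
Keep first 8 events (discard last 1):
  after event 1 (t=7: SET d = 1): {d=1}
  after event 2 (t=10: DEC d by 9): {d=-8}
  after event 3 (t=14: INC d by 10): {d=2}
  after event 4 (t=17: INC a by 5): {a=5, d=2}
  after event 5 (t=23: DEC b by 5): {a=5, b=-5, d=2}
  after event 6 (t=25: SET d = 16): {a=5, b=-5, d=16}
  after event 7 (t=27: SET b = -3): {a=5, b=-3, d=16}
  after event 8 (t=37: SET b = 16): {a=5, b=16, d=16}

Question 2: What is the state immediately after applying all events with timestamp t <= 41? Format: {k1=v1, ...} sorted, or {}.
Answer: {a=5, b=16, d=16}

Derivation:
Apply events with t <= 41 (8 events):
  after event 1 (t=7: SET d = 1): {d=1}
  after event 2 (t=10: DEC d by 9): {d=-8}
  after event 3 (t=14: INC d by 10): {d=2}
  after event 4 (t=17: INC a by 5): {a=5, d=2}
  after event 5 (t=23: DEC b by 5): {a=5, b=-5, d=2}
  after event 6 (t=25: SET d = 16): {a=5, b=-5, d=16}
  after event 7 (t=27: SET b = -3): {a=5, b=-3, d=16}
  after event 8 (t=37: SET b = 16): {a=5, b=16, d=16}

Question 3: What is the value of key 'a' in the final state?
Answer: 10

Derivation:
Track key 'a' through all 9 events:
  event 1 (t=7: SET d = 1): a unchanged
  event 2 (t=10: DEC d by 9): a unchanged
  event 3 (t=14: INC d by 10): a unchanged
  event 4 (t=17: INC a by 5): a (absent) -> 5
  event 5 (t=23: DEC b by 5): a unchanged
  event 6 (t=25: SET d = 16): a unchanged
  event 7 (t=27: SET b = -3): a unchanged
  event 8 (t=37: SET b = 16): a unchanged
  event 9 (t=43: INC a by 5): a 5 -> 10
Final: a = 10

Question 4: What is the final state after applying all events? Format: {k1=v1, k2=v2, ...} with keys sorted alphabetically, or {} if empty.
  after event 1 (t=7: SET d = 1): {d=1}
  after event 2 (t=10: DEC d by 9): {d=-8}
  after event 3 (t=14: INC d by 10): {d=2}
  after event 4 (t=17: INC a by 5): {a=5, d=2}
  after event 5 (t=23: DEC b by 5): {a=5, b=-5, d=2}
  after event 6 (t=25: SET d = 16): {a=5, b=-5, d=16}
  after event 7 (t=27: SET b = -3): {a=5, b=-3, d=16}
  after event 8 (t=37: SET b = 16): {a=5, b=16, d=16}
  after event 9 (t=43: INC a by 5): {a=10, b=16, d=16}

Answer: {a=10, b=16, d=16}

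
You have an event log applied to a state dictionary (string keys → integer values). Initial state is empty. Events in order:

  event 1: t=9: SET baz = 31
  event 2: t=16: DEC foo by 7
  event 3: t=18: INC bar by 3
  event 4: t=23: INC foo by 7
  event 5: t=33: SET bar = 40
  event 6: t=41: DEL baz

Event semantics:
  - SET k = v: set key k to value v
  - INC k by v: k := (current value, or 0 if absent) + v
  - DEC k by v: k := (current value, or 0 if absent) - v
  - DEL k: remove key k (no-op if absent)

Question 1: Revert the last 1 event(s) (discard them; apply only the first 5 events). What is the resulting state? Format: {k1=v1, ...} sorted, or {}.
Keep first 5 events (discard last 1):
  after event 1 (t=9: SET baz = 31): {baz=31}
  after event 2 (t=16: DEC foo by 7): {baz=31, foo=-7}
  after event 3 (t=18: INC bar by 3): {bar=3, baz=31, foo=-7}
  after event 4 (t=23: INC foo by 7): {bar=3, baz=31, foo=0}
  after event 5 (t=33: SET bar = 40): {bar=40, baz=31, foo=0}

Answer: {bar=40, baz=31, foo=0}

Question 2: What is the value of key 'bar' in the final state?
Track key 'bar' through all 6 events:
  event 1 (t=9: SET baz = 31): bar unchanged
  event 2 (t=16: DEC foo by 7): bar unchanged
  event 3 (t=18: INC bar by 3): bar (absent) -> 3
  event 4 (t=23: INC foo by 7): bar unchanged
  event 5 (t=33: SET bar = 40): bar 3 -> 40
  event 6 (t=41: DEL baz): bar unchanged
Final: bar = 40

Answer: 40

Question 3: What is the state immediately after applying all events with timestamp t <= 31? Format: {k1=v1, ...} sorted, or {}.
Answer: {bar=3, baz=31, foo=0}

Derivation:
Apply events with t <= 31 (4 events):
  after event 1 (t=9: SET baz = 31): {baz=31}
  after event 2 (t=16: DEC foo by 7): {baz=31, foo=-7}
  after event 3 (t=18: INC bar by 3): {bar=3, baz=31, foo=-7}
  after event 4 (t=23: INC foo by 7): {bar=3, baz=31, foo=0}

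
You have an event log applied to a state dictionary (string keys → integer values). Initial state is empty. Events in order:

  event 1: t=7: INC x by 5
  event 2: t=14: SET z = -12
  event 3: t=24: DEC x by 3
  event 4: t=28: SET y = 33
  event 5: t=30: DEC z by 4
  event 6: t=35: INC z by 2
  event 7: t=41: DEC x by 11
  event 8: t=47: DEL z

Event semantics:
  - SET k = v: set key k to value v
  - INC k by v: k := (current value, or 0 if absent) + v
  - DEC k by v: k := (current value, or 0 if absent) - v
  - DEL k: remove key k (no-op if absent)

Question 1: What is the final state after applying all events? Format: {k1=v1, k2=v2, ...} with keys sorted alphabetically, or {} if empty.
Answer: {x=-9, y=33}

Derivation:
  after event 1 (t=7: INC x by 5): {x=5}
  after event 2 (t=14: SET z = -12): {x=5, z=-12}
  after event 3 (t=24: DEC x by 3): {x=2, z=-12}
  after event 4 (t=28: SET y = 33): {x=2, y=33, z=-12}
  after event 5 (t=30: DEC z by 4): {x=2, y=33, z=-16}
  after event 6 (t=35: INC z by 2): {x=2, y=33, z=-14}
  after event 7 (t=41: DEC x by 11): {x=-9, y=33, z=-14}
  after event 8 (t=47: DEL z): {x=-9, y=33}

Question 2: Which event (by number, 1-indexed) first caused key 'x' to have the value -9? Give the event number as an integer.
Answer: 7

Derivation:
Looking for first event where x becomes -9:
  event 1: x = 5
  event 2: x = 5
  event 3: x = 2
  event 4: x = 2
  event 5: x = 2
  event 6: x = 2
  event 7: x 2 -> -9  <-- first match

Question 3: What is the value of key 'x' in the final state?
Answer: -9

Derivation:
Track key 'x' through all 8 events:
  event 1 (t=7: INC x by 5): x (absent) -> 5
  event 2 (t=14: SET z = -12): x unchanged
  event 3 (t=24: DEC x by 3): x 5 -> 2
  event 4 (t=28: SET y = 33): x unchanged
  event 5 (t=30: DEC z by 4): x unchanged
  event 6 (t=35: INC z by 2): x unchanged
  event 7 (t=41: DEC x by 11): x 2 -> -9
  event 8 (t=47: DEL z): x unchanged
Final: x = -9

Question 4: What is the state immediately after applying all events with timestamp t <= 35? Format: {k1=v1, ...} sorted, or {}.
Apply events with t <= 35 (6 events):
  after event 1 (t=7: INC x by 5): {x=5}
  after event 2 (t=14: SET z = -12): {x=5, z=-12}
  after event 3 (t=24: DEC x by 3): {x=2, z=-12}
  after event 4 (t=28: SET y = 33): {x=2, y=33, z=-12}
  after event 5 (t=30: DEC z by 4): {x=2, y=33, z=-16}
  after event 6 (t=35: INC z by 2): {x=2, y=33, z=-14}

Answer: {x=2, y=33, z=-14}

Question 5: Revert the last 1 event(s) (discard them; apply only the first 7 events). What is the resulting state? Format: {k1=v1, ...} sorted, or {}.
Answer: {x=-9, y=33, z=-14}

Derivation:
Keep first 7 events (discard last 1):
  after event 1 (t=7: INC x by 5): {x=5}
  after event 2 (t=14: SET z = -12): {x=5, z=-12}
  after event 3 (t=24: DEC x by 3): {x=2, z=-12}
  after event 4 (t=28: SET y = 33): {x=2, y=33, z=-12}
  after event 5 (t=30: DEC z by 4): {x=2, y=33, z=-16}
  after event 6 (t=35: INC z by 2): {x=2, y=33, z=-14}
  after event 7 (t=41: DEC x by 11): {x=-9, y=33, z=-14}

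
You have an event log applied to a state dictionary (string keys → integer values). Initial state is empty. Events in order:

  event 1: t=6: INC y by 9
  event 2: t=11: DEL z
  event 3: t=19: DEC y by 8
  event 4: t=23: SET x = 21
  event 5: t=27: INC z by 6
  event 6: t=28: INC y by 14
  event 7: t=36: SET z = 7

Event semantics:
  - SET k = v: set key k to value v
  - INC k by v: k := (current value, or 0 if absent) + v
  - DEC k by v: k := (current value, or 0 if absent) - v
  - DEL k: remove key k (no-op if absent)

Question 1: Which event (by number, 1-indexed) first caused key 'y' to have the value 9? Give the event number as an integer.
Looking for first event where y becomes 9:
  event 1: y (absent) -> 9  <-- first match

Answer: 1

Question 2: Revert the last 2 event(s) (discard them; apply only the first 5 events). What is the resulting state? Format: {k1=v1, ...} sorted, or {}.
Answer: {x=21, y=1, z=6}

Derivation:
Keep first 5 events (discard last 2):
  after event 1 (t=6: INC y by 9): {y=9}
  after event 2 (t=11: DEL z): {y=9}
  after event 3 (t=19: DEC y by 8): {y=1}
  after event 4 (t=23: SET x = 21): {x=21, y=1}
  after event 5 (t=27: INC z by 6): {x=21, y=1, z=6}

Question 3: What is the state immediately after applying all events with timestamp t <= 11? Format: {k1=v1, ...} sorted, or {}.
Answer: {y=9}

Derivation:
Apply events with t <= 11 (2 events):
  after event 1 (t=6: INC y by 9): {y=9}
  after event 2 (t=11: DEL z): {y=9}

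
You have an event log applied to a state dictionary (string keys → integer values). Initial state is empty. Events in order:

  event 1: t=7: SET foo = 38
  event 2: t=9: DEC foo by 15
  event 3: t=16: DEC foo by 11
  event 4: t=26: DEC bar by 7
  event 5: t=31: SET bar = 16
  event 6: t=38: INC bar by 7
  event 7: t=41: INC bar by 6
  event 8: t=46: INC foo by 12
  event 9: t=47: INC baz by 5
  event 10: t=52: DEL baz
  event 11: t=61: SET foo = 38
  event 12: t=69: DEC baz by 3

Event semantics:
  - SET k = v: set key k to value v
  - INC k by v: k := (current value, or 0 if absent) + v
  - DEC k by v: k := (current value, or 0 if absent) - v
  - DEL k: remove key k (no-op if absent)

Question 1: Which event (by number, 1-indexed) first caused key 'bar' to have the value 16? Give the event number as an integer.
Answer: 5

Derivation:
Looking for first event where bar becomes 16:
  event 4: bar = -7
  event 5: bar -7 -> 16  <-- first match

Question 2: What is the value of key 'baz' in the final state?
Answer: -3

Derivation:
Track key 'baz' through all 12 events:
  event 1 (t=7: SET foo = 38): baz unchanged
  event 2 (t=9: DEC foo by 15): baz unchanged
  event 3 (t=16: DEC foo by 11): baz unchanged
  event 4 (t=26: DEC bar by 7): baz unchanged
  event 5 (t=31: SET bar = 16): baz unchanged
  event 6 (t=38: INC bar by 7): baz unchanged
  event 7 (t=41: INC bar by 6): baz unchanged
  event 8 (t=46: INC foo by 12): baz unchanged
  event 9 (t=47: INC baz by 5): baz (absent) -> 5
  event 10 (t=52: DEL baz): baz 5 -> (absent)
  event 11 (t=61: SET foo = 38): baz unchanged
  event 12 (t=69: DEC baz by 3): baz (absent) -> -3
Final: baz = -3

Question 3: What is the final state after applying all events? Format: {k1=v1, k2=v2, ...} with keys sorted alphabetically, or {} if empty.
Answer: {bar=29, baz=-3, foo=38}

Derivation:
  after event 1 (t=7: SET foo = 38): {foo=38}
  after event 2 (t=9: DEC foo by 15): {foo=23}
  after event 3 (t=16: DEC foo by 11): {foo=12}
  after event 4 (t=26: DEC bar by 7): {bar=-7, foo=12}
  after event 5 (t=31: SET bar = 16): {bar=16, foo=12}
  after event 6 (t=38: INC bar by 7): {bar=23, foo=12}
  after event 7 (t=41: INC bar by 6): {bar=29, foo=12}
  after event 8 (t=46: INC foo by 12): {bar=29, foo=24}
  after event 9 (t=47: INC baz by 5): {bar=29, baz=5, foo=24}
  after event 10 (t=52: DEL baz): {bar=29, foo=24}
  after event 11 (t=61: SET foo = 38): {bar=29, foo=38}
  after event 12 (t=69: DEC baz by 3): {bar=29, baz=-3, foo=38}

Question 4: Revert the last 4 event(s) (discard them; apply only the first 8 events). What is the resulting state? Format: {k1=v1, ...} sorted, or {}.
Answer: {bar=29, foo=24}

Derivation:
Keep first 8 events (discard last 4):
  after event 1 (t=7: SET foo = 38): {foo=38}
  after event 2 (t=9: DEC foo by 15): {foo=23}
  after event 3 (t=16: DEC foo by 11): {foo=12}
  after event 4 (t=26: DEC bar by 7): {bar=-7, foo=12}
  after event 5 (t=31: SET bar = 16): {bar=16, foo=12}
  after event 6 (t=38: INC bar by 7): {bar=23, foo=12}
  after event 7 (t=41: INC bar by 6): {bar=29, foo=12}
  after event 8 (t=46: INC foo by 12): {bar=29, foo=24}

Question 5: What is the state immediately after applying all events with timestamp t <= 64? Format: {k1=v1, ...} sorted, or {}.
Apply events with t <= 64 (11 events):
  after event 1 (t=7: SET foo = 38): {foo=38}
  after event 2 (t=9: DEC foo by 15): {foo=23}
  after event 3 (t=16: DEC foo by 11): {foo=12}
  after event 4 (t=26: DEC bar by 7): {bar=-7, foo=12}
  after event 5 (t=31: SET bar = 16): {bar=16, foo=12}
  after event 6 (t=38: INC bar by 7): {bar=23, foo=12}
  after event 7 (t=41: INC bar by 6): {bar=29, foo=12}
  after event 8 (t=46: INC foo by 12): {bar=29, foo=24}
  after event 9 (t=47: INC baz by 5): {bar=29, baz=5, foo=24}
  after event 10 (t=52: DEL baz): {bar=29, foo=24}
  after event 11 (t=61: SET foo = 38): {bar=29, foo=38}

Answer: {bar=29, foo=38}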